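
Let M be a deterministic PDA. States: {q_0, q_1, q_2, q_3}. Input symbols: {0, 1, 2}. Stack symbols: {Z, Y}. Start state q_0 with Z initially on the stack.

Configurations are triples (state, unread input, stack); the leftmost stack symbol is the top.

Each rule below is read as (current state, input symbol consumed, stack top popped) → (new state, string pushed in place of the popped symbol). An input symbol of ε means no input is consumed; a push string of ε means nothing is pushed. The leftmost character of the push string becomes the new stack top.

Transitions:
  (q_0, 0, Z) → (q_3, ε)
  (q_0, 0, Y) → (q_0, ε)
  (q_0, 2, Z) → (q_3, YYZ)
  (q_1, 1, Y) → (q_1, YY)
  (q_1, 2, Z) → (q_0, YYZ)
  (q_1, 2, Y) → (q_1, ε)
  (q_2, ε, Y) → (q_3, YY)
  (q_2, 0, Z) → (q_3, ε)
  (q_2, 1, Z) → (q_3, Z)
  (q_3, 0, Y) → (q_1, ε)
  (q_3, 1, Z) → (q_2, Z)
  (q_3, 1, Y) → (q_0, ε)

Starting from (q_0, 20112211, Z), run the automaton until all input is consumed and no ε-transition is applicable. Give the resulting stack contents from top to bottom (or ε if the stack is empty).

YYYZ

(q_0, 20112211, Z)
  read 2, top Z: go to q_3, push YYZ → (q_3, 0112211, YYZ)
  read 0, top Y: go to q_1, push ε → (q_1, 112211, YZ)
  read 1, top Y: go to q_1, push YY → (q_1, 12211, YYZ)
  read 1, top Y: go to q_1, push YY → (q_1, 2211, YYYZ)
  read 2, top Y: go to q_1, push ε → (q_1, 211, YYZ)
  read 2, top Y: go to q_1, push ε → (q_1, 11, YZ)
  read 1, top Y: go to q_1, push YY → (q_1, 1, YYZ)
  read 1, top Y: go to q_1, push YY → (q_1, ε, YYYZ)
All input consumed in state q_1 with stack YYYZ.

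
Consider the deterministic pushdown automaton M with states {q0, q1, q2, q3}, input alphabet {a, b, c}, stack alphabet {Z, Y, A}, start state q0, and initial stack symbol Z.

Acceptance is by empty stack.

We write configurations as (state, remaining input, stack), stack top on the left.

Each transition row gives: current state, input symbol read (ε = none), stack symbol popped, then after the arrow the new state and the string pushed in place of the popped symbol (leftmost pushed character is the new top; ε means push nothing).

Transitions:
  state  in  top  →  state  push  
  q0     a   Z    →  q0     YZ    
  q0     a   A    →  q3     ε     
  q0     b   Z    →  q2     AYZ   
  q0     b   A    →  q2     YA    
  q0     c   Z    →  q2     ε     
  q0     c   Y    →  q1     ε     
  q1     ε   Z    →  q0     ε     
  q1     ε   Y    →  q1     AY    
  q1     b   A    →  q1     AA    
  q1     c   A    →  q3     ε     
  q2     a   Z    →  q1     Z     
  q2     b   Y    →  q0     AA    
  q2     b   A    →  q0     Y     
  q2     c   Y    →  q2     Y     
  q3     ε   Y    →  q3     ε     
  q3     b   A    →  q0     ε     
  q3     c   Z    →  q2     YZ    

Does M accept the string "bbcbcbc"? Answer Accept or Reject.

Accept

(q0, bbcbcbc, Z)
  read b, top Z: go to q2, push AYZ → (q2, bcbcbc, AYZ)
  read b, top A: go to q0, push Y → (q0, cbcbc, YYZ)
  read c, top Y: go to q1, push ε → (q1, bcbc, YZ)
  ε-move, top Y: go to q1, push AY → (q1, bcbc, AYZ)
  read b, top A: go to q1, push AA → (q1, cbc, AAYZ)
  read c, top A: go to q3, push ε → (q3, bc, AYZ)
  read b, top A: go to q0, push ε → (q0, c, YZ)
  read c, top Y: go to q1, push ε → (q1, ε, Z)
  ε-move, top Z: go to q0, push ε → (q0, ε, ε)
All input consumed and the stack is empty.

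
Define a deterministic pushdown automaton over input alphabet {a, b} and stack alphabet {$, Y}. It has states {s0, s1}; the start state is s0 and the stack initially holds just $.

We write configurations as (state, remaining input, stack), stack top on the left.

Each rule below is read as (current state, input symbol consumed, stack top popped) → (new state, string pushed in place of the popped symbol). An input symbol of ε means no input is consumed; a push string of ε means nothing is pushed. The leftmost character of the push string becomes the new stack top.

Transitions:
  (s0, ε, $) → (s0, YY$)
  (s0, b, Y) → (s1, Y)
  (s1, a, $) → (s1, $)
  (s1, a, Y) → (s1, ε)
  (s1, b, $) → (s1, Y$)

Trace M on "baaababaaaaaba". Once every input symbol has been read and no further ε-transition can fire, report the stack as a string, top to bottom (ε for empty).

(s0, baaababaaaaaba, $) ⊢ (s0, baaababaaaaaba, YY$) ⊢ (s1, aaababaaaaaba, YY$) ⊢ (s1, aababaaaaaba, Y$) ⊢ (s1, ababaaaaaba, $) ⊢ (s1, babaaaaaba, $) ⊢ (s1, abaaaaaba, Y$) ⊢ (s1, baaaaaba, $) ⊢ (s1, aaaaaba, Y$) ⊢ (s1, aaaaba, $) ⊢ (s1, aaaba, $) ⊢ (s1, aaba, $) ⊢ (s1, aba, $) ⊢ (s1, ba, $) ⊢ (s1, a, Y$) ⊢ (s1, ε, $)
All input consumed in state s1 with stack $.

$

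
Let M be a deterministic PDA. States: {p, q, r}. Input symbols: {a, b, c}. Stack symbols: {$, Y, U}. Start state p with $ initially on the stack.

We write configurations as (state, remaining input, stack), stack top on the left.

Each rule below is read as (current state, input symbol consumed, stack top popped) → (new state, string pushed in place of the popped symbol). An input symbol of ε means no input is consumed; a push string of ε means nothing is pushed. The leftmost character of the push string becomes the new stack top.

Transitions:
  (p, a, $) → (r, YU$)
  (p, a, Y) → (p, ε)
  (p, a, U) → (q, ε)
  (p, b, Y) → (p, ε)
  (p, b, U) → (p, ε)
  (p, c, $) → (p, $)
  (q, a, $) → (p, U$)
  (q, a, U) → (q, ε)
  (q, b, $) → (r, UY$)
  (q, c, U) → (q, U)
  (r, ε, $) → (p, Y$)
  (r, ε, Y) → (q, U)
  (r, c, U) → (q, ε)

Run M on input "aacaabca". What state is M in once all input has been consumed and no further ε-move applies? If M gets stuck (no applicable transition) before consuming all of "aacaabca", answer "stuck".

(p, aacaabca, $)
  read a, top $: go to r, push YU$ → (r, acaabca, YU$)
  ε-move, top Y: go to q, push U → (q, acaabca, UU$)
  read a, top U: go to q, push ε → (q, caabca, U$)
  read c, top U: go to q, push U → (q, aabca, U$)
  read a, top U: go to q, push ε → (q, abca, $)
  read a, top $: go to p, push U$ → (p, bca, U$)
  read b, top U: go to p, push ε → (p, ca, $)
  read c, top $: go to p, push $ → (p, a, $)
  read a, top $: go to r, push YU$ → (r, ε, YU$)
  ε-move, top Y: go to q, push U → (q, ε, UU$)
All input consumed; M is in state q.

q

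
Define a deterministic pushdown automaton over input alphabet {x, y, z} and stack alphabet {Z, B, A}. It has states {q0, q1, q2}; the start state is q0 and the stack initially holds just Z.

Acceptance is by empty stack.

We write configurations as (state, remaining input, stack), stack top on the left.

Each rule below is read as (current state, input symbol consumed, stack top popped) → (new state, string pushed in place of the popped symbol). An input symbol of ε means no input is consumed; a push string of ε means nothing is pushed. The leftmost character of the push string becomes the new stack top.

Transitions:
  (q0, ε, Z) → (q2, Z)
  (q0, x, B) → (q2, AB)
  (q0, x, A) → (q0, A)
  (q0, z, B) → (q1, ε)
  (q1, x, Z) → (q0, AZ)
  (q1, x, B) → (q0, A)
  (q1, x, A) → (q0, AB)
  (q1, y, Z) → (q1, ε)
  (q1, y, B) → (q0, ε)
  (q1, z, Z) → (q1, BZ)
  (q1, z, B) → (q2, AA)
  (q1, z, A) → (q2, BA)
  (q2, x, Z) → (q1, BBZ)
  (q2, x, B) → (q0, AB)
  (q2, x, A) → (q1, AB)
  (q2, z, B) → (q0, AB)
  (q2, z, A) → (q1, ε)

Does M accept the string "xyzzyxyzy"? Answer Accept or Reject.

(q0, xyzzyxyzy, Z) ⊢ (q2, xyzzyxyzy, Z) ⊢ (q1, yzzyxyzy, BBZ) ⊢ (q0, zzyxyzy, BZ) ⊢ (q1, zyxyzy, Z) ⊢ (q1, yxyzy, BZ) ⊢ (q0, xyzy, Z) ⊢ (q2, xyzy, Z) ⊢ (q1, yzy, BBZ) ⊢ (q0, zy, BZ) ⊢ (q1, y, Z) ⊢ (q1, ε, ε)
All input consumed and the stack is empty.

Accept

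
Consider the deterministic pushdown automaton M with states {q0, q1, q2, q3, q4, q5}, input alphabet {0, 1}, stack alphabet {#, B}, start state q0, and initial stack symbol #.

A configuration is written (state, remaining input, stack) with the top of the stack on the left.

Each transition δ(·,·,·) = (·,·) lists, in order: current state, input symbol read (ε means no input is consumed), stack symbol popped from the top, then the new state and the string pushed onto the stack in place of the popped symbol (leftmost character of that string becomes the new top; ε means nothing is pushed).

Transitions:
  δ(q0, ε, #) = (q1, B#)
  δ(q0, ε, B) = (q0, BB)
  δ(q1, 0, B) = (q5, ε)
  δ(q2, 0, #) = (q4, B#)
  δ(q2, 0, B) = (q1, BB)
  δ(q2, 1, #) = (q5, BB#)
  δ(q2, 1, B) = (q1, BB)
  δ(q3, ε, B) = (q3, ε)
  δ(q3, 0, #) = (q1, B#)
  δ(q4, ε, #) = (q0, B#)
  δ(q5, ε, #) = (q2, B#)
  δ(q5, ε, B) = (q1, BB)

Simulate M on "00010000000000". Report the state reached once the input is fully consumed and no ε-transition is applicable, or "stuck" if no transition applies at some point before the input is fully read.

stuck

(q0, 00010000000000, #)
  ε-move, top #: go to q1, push B# → (q1, 00010000000000, B#)
  read 0, top B: go to q5, push ε → (q5, 0010000000000, #)
  ε-move, top #: go to q2, push B# → (q2, 0010000000000, B#)
  read 0, top B: go to q1, push BB → (q1, 010000000000, BB#)
  read 0, top B: go to q5, push ε → (q5, 10000000000, B#)
  ε-move, top B: go to q1, push BB → (q1, 10000000000, BB#)
No transition for (q1, 1, top B); M blocks with input 10000000000 remaining.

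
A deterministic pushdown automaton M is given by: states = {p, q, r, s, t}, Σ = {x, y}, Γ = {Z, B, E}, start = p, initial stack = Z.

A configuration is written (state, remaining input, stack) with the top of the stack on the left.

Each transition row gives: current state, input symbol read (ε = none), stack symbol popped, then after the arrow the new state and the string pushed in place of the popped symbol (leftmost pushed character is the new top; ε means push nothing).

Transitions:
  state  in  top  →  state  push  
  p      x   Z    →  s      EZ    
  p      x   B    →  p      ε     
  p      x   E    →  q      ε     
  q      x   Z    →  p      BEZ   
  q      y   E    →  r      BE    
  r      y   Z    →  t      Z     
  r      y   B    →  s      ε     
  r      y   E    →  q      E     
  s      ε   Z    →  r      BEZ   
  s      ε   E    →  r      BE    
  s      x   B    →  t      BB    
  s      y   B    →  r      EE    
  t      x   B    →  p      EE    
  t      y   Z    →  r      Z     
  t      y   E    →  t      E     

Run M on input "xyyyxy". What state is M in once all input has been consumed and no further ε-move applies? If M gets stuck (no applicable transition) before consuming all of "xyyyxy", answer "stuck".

stuck

(p, xyyyxy, Z)
  read x, top Z: go to s, push EZ → (s, yyyxy, EZ)
  ε-move, top E: go to r, push BE → (r, yyyxy, BEZ)
  read y, top B: go to s, push ε → (s, yyxy, EZ)
  ε-move, top E: go to r, push BE → (r, yyxy, BEZ)
  read y, top B: go to s, push ε → (s, yxy, EZ)
  ε-move, top E: go to r, push BE → (r, yxy, BEZ)
  read y, top B: go to s, push ε → (s, xy, EZ)
  ε-move, top E: go to r, push BE → (r, xy, BEZ)
No transition for (r, x, top B); M blocks with input xy remaining.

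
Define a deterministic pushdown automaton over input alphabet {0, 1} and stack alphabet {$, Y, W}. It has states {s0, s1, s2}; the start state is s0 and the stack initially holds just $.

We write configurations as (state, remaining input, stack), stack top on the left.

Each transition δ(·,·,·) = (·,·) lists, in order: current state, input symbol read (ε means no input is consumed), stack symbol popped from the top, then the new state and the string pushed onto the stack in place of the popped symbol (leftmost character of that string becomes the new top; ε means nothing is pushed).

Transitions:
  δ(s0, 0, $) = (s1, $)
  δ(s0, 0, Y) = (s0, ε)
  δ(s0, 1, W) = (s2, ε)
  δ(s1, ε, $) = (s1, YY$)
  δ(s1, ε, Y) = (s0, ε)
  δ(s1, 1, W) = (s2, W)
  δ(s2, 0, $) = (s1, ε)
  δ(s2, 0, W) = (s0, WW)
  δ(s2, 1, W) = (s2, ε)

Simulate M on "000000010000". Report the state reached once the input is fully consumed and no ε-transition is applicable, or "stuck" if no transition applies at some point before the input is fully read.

stuck

(s0, 000000010000, $)
  read 0, top $: go to s1, push $ → (s1, 00000010000, $)
  ε-move, top $: go to s1, push YY$ → (s1, 00000010000, YY$)
  ε-move, top Y: go to s0, push ε → (s0, 00000010000, Y$)
  read 0, top Y: go to s0, push ε → (s0, 0000010000, $)
  read 0, top $: go to s1, push $ → (s1, 000010000, $)
  ε-move, top $: go to s1, push YY$ → (s1, 000010000, YY$)
  ε-move, top Y: go to s0, push ε → (s0, 000010000, Y$)
  read 0, top Y: go to s0, push ε → (s0, 00010000, $)
  read 0, top $: go to s1, push $ → (s1, 0010000, $)
  ε-move, top $: go to s1, push YY$ → (s1, 0010000, YY$)
  ε-move, top Y: go to s0, push ε → (s0, 0010000, Y$)
  read 0, top Y: go to s0, push ε → (s0, 010000, $)
  read 0, top $: go to s1, push $ → (s1, 10000, $)
  ε-move, top $: go to s1, push YY$ → (s1, 10000, YY$)
  ε-move, top Y: go to s0, push ε → (s0, 10000, Y$)
No transition for (s0, 1, top Y); M blocks with input 10000 remaining.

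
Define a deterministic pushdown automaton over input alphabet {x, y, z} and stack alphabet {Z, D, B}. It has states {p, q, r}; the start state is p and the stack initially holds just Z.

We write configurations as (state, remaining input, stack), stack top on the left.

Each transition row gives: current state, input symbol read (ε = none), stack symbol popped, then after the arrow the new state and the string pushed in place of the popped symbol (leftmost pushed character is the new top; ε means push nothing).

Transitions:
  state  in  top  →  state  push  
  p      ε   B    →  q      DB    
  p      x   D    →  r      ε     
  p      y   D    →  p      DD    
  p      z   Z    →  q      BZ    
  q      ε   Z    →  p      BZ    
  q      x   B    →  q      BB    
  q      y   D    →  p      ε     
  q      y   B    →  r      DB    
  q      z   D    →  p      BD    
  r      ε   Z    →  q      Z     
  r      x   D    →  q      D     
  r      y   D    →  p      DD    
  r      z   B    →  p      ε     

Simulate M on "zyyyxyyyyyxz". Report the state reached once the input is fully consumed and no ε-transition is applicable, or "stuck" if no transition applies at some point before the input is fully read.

stuck

(p, zyyyxyyyyyxz, Z) ⊢ (q, yyyxyyyyyxz, BZ) ⊢ (r, yyxyyyyyxz, DBZ) ⊢ (p, yxyyyyyxz, DDBZ) ⊢ (p, xyyyyyxz, DDDBZ) ⊢ (r, yyyyyxz, DDBZ) ⊢ (p, yyyyxz, DDDBZ) ⊢ (p, yyyxz, DDDDBZ) ⊢ (p, yyxz, DDDDDBZ) ⊢ (p, yxz, DDDDDDBZ) ⊢ (p, xz, DDDDDDDBZ) ⊢ (r, z, DDDDDDBZ)
No transition for (r, z, top D); M blocks with input z remaining.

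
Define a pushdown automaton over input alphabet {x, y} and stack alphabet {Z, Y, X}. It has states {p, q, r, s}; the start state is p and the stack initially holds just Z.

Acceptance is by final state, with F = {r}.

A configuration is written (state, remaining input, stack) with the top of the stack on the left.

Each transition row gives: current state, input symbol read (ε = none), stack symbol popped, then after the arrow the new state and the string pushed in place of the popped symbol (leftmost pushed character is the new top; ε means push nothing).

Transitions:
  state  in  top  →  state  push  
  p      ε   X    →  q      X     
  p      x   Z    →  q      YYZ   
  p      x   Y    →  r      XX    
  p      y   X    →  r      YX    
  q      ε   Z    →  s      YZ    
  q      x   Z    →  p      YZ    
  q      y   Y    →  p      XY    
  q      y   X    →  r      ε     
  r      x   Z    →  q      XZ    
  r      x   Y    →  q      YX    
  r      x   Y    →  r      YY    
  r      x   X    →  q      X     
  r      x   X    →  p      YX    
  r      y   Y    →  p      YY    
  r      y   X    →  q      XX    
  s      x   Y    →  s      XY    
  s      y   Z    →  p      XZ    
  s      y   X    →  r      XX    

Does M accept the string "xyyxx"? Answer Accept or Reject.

One accepting computation: (p, xyyxx, Z) ⊢ (q, yyxx, YYZ) ⊢ (p, yxx, XYYZ) ⊢ (r, xx, YXYYZ) ⊢ (r, x, YYXYYZ) ⊢ (r, ε, YYYXYYZ)
All input consumed and state r ∈ F.

Accept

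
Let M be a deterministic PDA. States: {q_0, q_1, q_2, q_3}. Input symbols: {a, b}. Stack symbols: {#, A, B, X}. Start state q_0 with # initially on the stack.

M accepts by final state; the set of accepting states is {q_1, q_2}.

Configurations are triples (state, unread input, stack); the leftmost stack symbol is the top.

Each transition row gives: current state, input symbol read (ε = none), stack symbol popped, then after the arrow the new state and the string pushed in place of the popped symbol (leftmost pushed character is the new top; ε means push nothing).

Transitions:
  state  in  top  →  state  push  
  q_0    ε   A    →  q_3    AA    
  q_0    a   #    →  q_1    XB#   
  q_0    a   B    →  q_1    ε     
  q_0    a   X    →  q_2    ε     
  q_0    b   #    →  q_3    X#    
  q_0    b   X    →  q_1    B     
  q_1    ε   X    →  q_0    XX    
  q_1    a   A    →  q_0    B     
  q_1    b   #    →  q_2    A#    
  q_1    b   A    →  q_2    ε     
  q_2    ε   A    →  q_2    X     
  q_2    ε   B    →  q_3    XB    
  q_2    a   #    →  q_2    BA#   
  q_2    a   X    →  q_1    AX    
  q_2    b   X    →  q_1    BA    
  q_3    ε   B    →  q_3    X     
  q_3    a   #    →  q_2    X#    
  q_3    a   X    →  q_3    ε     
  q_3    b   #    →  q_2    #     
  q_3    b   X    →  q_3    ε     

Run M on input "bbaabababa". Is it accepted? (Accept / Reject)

Accept

(q_0, bbaabababa, #) ⊢ (q_3, baabababa, X#) ⊢ (q_3, aabababa, #) ⊢ (q_2, abababa, X#) ⊢ (q_1, bababa, AX#) ⊢ (q_2, ababa, X#) ⊢ (q_1, baba, AX#) ⊢ (q_2, aba, X#) ⊢ (q_1, ba, AX#) ⊢ (q_2, a, X#) ⊢ (q_1, ε, AX#)
All input consumed; state q_1 ∈ F.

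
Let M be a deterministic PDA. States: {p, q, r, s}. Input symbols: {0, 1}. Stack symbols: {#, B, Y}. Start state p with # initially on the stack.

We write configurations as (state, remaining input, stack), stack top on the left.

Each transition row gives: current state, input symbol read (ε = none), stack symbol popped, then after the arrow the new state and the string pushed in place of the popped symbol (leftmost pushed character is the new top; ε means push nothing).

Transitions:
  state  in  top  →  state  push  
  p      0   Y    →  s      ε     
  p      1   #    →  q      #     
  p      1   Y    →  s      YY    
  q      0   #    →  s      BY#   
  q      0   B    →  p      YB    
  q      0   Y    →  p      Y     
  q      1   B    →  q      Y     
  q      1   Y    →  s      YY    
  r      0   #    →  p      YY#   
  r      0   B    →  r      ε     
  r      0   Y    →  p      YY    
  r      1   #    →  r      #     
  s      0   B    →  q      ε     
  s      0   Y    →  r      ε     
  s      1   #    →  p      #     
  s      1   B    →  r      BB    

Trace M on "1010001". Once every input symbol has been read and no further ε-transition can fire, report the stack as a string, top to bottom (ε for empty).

(p, 1010001, #)
  read 1, top #: go to q, push # → (q, 010001, #)
  read 0, top #: go to s, push BY# → (s, 10001, BY#)
  read 1, top B: go to r, push BB → (r, 0001, BBY#)
  read 0, top B: go to r, push ε → (r, 001, BY#)
  read 0, top B: go to r, push ε → (r, 01, Y#)
  read 0, top Y: go to p, push YY → (p, 1, YY#)
  read 1, top Y: go to s, push YY → (s, ε, YYY#)
All input consumed in state s with stack YYY#.

YYY#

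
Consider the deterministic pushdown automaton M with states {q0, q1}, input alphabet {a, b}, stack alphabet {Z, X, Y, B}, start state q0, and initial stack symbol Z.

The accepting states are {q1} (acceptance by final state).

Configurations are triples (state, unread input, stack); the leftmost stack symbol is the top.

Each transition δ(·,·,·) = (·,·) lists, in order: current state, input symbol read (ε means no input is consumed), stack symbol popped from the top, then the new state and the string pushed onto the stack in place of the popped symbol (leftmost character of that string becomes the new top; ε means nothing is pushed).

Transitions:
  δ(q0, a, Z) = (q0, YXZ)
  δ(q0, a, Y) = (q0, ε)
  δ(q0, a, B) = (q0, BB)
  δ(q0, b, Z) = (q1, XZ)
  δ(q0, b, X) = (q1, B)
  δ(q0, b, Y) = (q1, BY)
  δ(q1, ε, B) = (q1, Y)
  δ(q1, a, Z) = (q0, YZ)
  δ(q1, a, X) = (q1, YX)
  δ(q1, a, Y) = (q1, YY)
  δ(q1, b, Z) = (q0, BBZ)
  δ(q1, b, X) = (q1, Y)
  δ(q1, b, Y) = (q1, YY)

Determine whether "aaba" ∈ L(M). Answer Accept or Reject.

(q0, aaba, Z) ⊢ (q0, aba, YXZ) ⊢ (q0, ba, XZ) ⊢ (q1, a, BZ) ⊢ (q1, a, YZ) ⊢ (q1, ε, YYZ)
All input consumed; state q1 ∈ F.

Accept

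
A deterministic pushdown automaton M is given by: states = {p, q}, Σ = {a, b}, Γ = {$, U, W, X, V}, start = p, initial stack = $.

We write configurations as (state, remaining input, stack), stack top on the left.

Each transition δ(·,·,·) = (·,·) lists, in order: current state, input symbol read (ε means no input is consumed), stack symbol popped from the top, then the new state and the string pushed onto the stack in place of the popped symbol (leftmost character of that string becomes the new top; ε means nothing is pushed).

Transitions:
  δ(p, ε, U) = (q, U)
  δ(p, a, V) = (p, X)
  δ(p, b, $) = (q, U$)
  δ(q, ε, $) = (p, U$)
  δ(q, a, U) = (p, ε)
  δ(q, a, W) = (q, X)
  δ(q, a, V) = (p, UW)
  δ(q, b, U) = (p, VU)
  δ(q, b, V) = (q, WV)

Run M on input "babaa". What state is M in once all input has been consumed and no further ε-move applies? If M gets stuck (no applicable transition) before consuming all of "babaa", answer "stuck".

stuck

(p, babaa, $)
  read b, top $: go to q, push U$ → (q, abaa, U$)
  read a, top U: go to p, push ε → (p, baa, $)
  read b, top $: go to q, push U$ → (q, aa, U$)
  read a, top U: go to p, push ε → (p, a, $)
No transition for (p, a, top $); M blocks with input a remaining.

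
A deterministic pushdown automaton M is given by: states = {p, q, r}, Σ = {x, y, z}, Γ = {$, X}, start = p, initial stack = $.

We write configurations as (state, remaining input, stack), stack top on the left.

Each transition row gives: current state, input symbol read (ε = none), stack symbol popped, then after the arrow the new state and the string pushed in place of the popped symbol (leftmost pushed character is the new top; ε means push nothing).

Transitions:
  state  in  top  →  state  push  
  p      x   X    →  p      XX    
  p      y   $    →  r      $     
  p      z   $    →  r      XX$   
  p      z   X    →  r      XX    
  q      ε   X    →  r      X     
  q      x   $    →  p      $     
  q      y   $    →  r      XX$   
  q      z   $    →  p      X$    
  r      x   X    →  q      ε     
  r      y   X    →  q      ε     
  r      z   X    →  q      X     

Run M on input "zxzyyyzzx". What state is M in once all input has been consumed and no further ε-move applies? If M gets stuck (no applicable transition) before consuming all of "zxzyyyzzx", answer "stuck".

q

(p, zxzyyyzzx, $)
  read z, top $: go to r, push XX$ → (r, xzyyyzzx, XX$)
  read x, top X: go to q, push ε → (q, zyyyzzx, X$)
  ε-move, top X: go to r, push X → (r, zyyyzzx, X$)
  read z, top X: go to q, push X → (q, yyyzzx, X$)
  ε-move, top X: go to r, push X → (r, yyyzzx, X$)
  read y, top X: go to q, push ε → (q, yyzzx, $)
  read y, top $: go to r, push XX$ → (r, yzzx, XX$)
  read y, top X: go to q, push ε → (q, zzx, X$)
  ε-move, top X: go to r, push X → (r, zzx, X$)
  read z, top X: go to q, push X → (q, zx, X$)
  ε-move, top X: go to r, push X → (r, zx, X$)
  read z, top X: go to q, push X → (q, x, X$)
  ε-move, top X: go to r, push X → (r, x, X$)
  read x, top X: go to q, push ε → (q, ε, $)
All input consumed; M is in state q.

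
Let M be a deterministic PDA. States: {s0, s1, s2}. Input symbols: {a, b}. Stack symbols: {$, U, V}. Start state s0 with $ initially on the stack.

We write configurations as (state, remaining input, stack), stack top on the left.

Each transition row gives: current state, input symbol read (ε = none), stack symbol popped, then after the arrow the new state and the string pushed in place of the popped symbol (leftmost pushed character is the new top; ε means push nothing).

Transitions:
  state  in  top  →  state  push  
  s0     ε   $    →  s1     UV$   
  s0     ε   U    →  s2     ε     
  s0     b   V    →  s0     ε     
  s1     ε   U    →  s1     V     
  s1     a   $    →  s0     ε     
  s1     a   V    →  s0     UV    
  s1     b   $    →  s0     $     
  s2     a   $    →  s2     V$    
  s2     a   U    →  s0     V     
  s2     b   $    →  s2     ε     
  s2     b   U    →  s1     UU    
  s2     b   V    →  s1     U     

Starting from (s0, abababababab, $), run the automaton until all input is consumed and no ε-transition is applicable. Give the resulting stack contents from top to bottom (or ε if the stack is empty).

(s0, abababababab, $)
  ε-move, top $: go to s1, push UV$ → (s1, abababababab, UV$)
  ε-move, top U: go to s1, push V → (s1, abababababab, VV$)
  read a, top V: go to s0, push UV → (s0, bababababab, UVV$)
  ε-move, top U: go to s2, push ε → (s2, bababababab, VV$)
  read b, top V: go to s1, push U → (s1, ababababab, UV$)
  ε-move, top U: go to s1, push V → (s1, ababababab, VV$)
  read a, top V: go to s0, push UV → (s0, babababab, UVV$)
  ε-move, top U: go to s2, push ε → (s2, babababab, VV$)
  read b, top V: go to s1, push U → (s1, abababab, UV$)
  ε-move, top U: go to s1, push V → (s1, abababab, VV$)
  read a, top V: go to s0, push UV → (s0, bababab, UVV$)
  ε-move, top U: go to s2, push ε → (s2, bababab, VV$)
  read b, top V: go to s1, push U → (s1, ababab, UV$)
  ε-move, top U: go to s1, push V → (s1, ababab, VV$)
  read a, top V: go to s0, push UV → (s0, babab, UVV$)
  ε-move, top U: go to s2, push ε → (s2, babab, VV$)
  read b, top V: go to s1, push U → (s1, abab, UV$)
  ε-move, top U: go to s1, push V → (s1, abab, VV$)
  read a, top V: go to s0, push UV → (s0, bab, UVV$)
  ε-move, top U: go to s2, push ε → (s2, bab, VV$)
  read b, top V: go to s1, push U → (s1, ab, UV$)
  ε-move, top U: go to s1, push V → (s1, ab, VV$)
  read a, top V: go to s0, push UV → (s0, b, UVV$)
  ε-move, top U: go to s2, push ε → (s2, b, VV$)
  read b, top V: go to s1, push U → (s1, ε, UV$)
  ε-move, top U: go to s1, push V → (s1, ε, VV$)
All input consumed in state s1 with stack VV$.

VV$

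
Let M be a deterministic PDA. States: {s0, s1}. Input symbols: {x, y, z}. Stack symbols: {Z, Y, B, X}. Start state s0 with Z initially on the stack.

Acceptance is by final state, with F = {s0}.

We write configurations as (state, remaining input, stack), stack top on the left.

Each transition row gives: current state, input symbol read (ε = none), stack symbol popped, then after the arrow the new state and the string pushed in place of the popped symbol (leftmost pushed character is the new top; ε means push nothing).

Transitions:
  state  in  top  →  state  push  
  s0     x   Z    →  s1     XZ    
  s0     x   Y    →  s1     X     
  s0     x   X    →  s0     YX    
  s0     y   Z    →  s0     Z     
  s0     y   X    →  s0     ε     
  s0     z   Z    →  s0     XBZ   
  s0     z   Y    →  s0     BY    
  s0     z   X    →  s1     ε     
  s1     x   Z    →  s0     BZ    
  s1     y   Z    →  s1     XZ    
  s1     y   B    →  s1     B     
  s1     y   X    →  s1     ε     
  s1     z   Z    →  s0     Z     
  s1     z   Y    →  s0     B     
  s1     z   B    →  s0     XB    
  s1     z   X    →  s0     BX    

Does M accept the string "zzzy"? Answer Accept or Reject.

(s0, zzzy, Z)
  read z, top Z: go to s0, push XBZ → (s0, zzy, XBZ)
  read z, top X: go to s1, push ε → (s1, zy, BZ)
  read z, top B: go to s0, push XB → (s0, y, XBZ)
  read y, top X: go to s0, push ε → (s0, ε, BZ)
All input consumed; state s0 ∈ F.

Accept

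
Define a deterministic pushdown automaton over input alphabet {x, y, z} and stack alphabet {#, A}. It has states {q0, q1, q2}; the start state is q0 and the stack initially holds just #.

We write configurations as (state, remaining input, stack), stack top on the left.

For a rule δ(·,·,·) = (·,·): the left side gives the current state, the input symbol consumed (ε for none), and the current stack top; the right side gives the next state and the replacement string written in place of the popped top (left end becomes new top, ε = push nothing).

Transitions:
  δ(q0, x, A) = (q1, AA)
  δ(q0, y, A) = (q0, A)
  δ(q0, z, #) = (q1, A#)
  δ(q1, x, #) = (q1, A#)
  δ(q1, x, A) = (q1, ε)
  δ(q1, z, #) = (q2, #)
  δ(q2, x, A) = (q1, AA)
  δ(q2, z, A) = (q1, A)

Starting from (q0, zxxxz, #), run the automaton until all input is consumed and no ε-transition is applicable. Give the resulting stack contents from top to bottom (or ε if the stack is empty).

#

(q0, zxxxz, #)
  read z, top #: go to q1, push A# → (q1, xxxz, A#)
  read x, top A: go to q1, push ε → (q1, xxz, #)
  read x, top #: go to q1, push A# → (q1, xz, A#)
  read x, top A: go to q1, push ε → (q1, z, #)
  read z, top #: go to q2, push # → (q2, ε, #)
All input consumed in state q2 with stack #.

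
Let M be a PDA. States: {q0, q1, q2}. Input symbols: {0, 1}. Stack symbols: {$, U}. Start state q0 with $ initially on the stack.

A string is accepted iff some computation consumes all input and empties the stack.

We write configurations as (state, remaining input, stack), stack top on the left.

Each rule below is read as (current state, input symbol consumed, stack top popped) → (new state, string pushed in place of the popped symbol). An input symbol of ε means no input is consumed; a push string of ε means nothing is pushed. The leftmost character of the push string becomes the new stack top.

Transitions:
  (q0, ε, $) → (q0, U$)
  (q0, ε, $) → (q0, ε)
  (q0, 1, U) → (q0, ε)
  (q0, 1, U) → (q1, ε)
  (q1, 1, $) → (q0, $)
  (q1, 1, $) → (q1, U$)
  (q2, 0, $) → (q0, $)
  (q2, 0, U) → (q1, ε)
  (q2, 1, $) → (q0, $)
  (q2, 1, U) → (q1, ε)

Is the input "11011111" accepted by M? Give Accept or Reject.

No computation consumes all input and empties the stack.

Reject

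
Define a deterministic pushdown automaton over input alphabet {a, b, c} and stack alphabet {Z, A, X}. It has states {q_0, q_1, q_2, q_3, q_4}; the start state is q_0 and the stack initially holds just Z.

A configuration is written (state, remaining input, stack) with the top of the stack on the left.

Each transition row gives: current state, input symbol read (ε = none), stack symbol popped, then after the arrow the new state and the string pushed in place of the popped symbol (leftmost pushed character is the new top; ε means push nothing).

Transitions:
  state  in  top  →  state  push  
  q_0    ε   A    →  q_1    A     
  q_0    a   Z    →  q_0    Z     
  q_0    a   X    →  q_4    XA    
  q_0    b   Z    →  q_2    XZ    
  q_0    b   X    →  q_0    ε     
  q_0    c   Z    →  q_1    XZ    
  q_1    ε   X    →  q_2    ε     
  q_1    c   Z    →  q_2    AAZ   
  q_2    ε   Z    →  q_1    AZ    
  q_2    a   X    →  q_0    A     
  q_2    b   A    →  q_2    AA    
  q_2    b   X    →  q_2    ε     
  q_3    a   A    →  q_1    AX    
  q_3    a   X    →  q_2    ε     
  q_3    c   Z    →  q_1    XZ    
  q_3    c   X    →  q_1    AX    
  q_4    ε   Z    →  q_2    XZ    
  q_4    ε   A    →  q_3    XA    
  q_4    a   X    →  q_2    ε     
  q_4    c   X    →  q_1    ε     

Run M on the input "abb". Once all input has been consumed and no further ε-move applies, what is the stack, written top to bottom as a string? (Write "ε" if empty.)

AZ

(q_0, abb, Z)
  read a, top Z: go to q_0, push Z → (q_0, bb, Z)
  read b, top Z: go to q_2, push XZ → (q_2, b, XZ)
  read b, top X: go to q_2, push ε → (q_2, ε, Z)
  ε-move, top Z: go to q_1, push AZ → (q_1, ε, AZ)
All input consumed in state q_1 with stack AZ.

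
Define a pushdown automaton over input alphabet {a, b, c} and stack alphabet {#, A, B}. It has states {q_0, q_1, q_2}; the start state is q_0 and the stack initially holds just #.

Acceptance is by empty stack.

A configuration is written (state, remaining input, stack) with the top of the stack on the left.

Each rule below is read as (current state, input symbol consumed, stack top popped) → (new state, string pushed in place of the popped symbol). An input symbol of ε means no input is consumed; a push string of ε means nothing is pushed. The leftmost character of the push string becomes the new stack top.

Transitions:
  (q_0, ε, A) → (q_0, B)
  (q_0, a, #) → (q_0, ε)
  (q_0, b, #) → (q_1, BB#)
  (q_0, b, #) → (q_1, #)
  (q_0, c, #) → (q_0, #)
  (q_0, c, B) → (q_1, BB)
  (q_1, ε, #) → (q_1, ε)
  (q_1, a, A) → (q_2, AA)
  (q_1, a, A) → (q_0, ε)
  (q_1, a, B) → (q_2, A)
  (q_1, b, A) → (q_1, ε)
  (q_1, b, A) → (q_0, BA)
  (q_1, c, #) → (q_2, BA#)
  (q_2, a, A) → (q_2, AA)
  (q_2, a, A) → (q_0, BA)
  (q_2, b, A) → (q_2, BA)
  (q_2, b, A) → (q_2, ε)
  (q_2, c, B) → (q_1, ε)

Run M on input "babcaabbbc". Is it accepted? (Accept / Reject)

Accept

One accepting computation: (q_0, babcaabbbc, #) ⊢ (q_1, abcaabbbc, BB#) ⊢ (q_2, bcaabbbc, AB#) ⊢ (q_2, caabbbc, BAB#) ⊢ (q_1, aabbbc, AB#) ⊢ (q_2, abbbc, AAB#) ⊢ (q_2, bbbc, AAAB#) ⊢ (q_2, bbc, AAB#) ⊢ (q_2, bc, AB#) ⊢ (q_2, c, B#) ⊢ (q_1, ε, #) ⊢ (q_1, ε, ε)
All input consumed and the stack is empty.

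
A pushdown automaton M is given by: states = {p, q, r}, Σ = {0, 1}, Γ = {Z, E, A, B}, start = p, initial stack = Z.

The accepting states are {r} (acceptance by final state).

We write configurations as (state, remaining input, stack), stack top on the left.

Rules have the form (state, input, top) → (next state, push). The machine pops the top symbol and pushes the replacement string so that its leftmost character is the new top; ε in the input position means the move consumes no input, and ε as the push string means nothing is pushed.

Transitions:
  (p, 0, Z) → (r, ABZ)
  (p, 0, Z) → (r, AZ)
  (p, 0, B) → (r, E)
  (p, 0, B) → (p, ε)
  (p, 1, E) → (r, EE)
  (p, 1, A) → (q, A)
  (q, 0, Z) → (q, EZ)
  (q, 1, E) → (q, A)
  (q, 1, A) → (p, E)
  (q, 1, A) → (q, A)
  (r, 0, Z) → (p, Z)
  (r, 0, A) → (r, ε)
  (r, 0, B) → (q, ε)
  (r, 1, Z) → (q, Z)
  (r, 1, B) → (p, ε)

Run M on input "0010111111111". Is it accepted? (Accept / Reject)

Accept

One accepting computation: (p, 0010111111111, Z) ⊢ (r, 010111111111, AZ) ⊢ (r, 10111111111, Z) ⊢ (q, 0111111111, Z) ⊢ (q, 111111111, EZ) ⊢ (q, 11111111, AZ) ⊢ (q, 1111111, AZ) ⊢ (q, 111111, AZ) ⊢ (q, 11111, AZ) ⊢ (q, 1111, AZ) ⊢ (q, 111, AZ) ⊢ (q, 11, AZ) ⊢ (p, 1, EZ) ⊢ (r, ε, EEZ)
All input consumed and state r ∈ F.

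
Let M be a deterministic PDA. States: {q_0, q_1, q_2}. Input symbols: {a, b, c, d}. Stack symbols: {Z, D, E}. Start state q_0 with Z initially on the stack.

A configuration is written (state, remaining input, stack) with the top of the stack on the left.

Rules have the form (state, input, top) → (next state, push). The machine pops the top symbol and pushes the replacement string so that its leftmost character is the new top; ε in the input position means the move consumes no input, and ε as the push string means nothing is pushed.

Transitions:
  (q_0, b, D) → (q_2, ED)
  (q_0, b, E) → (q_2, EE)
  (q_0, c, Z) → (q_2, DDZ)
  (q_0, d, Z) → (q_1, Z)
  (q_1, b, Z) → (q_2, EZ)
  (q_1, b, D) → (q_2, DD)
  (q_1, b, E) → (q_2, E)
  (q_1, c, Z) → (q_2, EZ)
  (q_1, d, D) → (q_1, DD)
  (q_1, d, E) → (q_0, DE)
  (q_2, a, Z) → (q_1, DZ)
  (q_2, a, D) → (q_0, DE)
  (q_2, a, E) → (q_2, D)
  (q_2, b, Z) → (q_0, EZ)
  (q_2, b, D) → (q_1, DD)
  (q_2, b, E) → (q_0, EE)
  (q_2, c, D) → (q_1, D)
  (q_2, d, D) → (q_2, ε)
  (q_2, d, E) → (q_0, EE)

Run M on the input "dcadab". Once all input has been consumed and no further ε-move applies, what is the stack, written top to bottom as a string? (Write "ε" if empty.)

(q_0, dcadab, Z)
  read d, top Z: go to q_1, push Z → (q_1, cadab, Z)
  read c, top Z: go to q_2, push EZ → (q_2, adab, EZ)
  read a, top E: go to q_2, push D → (q_2, dab, DZ)
  read d, top D: go to q_2, push ε → (q_2, ab, Z)
  read a, top Z: go to q_1, push DZ → (q_1, b, DZ)
  read b, top D: go to q_2, push DD → (q_2, ε, DDZ)
All input consumed in state q_2 with stack DDZ.

DDZ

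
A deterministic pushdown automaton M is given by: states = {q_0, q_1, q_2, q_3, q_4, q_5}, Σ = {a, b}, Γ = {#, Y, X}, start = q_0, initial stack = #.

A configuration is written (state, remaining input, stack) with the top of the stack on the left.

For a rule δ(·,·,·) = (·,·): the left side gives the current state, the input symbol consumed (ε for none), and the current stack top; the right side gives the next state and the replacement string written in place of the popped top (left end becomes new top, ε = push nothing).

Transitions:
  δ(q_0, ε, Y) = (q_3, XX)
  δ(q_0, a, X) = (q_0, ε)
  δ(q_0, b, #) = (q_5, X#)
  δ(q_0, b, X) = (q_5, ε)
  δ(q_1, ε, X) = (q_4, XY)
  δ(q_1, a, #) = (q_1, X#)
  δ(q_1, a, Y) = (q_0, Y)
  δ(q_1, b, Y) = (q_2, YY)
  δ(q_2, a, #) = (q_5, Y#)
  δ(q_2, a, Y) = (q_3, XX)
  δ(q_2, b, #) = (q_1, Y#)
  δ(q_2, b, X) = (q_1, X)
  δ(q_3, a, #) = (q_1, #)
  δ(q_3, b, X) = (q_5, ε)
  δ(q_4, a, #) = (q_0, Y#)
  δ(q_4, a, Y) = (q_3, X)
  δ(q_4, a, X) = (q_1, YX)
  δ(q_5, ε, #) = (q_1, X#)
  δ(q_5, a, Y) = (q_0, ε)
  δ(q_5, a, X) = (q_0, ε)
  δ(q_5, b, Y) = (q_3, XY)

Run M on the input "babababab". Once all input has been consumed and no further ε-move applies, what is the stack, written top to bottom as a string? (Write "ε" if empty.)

X#

(q_0, babababab, #) ⊢ (q_5, abababab, X#) ⊢ (q_0, bababab, #) ⊢ (q_5, ababab, X#) ⊢ (q_0, babab, #) ⊢ (q_5, abab, X#) ⊢ (q_0, bab, #) ⊢ (q_5, ab, X#) ⊢ (q_0, b, #) ⊢ (q_5, ε, X#)
All input consumed in state q_5 with stack X#.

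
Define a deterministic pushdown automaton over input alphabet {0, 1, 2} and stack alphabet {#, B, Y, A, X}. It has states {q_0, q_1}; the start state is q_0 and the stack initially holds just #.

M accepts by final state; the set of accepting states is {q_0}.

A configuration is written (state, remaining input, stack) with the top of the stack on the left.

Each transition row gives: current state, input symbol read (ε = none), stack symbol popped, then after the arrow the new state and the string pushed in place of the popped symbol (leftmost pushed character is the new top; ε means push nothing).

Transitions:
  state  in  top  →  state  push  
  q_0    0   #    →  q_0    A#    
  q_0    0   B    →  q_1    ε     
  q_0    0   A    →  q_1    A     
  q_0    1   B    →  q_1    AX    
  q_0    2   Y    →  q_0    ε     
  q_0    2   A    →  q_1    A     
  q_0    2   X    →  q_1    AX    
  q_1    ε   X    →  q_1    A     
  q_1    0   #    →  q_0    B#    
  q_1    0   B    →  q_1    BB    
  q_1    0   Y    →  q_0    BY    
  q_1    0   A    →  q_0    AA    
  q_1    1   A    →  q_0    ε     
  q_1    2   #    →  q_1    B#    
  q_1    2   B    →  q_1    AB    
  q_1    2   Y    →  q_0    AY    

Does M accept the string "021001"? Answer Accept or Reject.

Accept

(q_0, 021001, #)
  read 0, top #: go to q_0, push A# → (q_0, 21001, A#)
  read 2, top A: go to q_1, push A → (q_1, 1001, A#)
  read 1, top A: go to q_0, push ε → (q_0, 001, #)
  read 0, top #: go to q_0, push A# → (q_0, 01, A#)
  read 0, top A: go to q_1, push A → (q_1, 1, A#)
  read 1, top A: go to q_0, push ε → (q_0, ε, #)
All input consumed; state q_0 ∈ F.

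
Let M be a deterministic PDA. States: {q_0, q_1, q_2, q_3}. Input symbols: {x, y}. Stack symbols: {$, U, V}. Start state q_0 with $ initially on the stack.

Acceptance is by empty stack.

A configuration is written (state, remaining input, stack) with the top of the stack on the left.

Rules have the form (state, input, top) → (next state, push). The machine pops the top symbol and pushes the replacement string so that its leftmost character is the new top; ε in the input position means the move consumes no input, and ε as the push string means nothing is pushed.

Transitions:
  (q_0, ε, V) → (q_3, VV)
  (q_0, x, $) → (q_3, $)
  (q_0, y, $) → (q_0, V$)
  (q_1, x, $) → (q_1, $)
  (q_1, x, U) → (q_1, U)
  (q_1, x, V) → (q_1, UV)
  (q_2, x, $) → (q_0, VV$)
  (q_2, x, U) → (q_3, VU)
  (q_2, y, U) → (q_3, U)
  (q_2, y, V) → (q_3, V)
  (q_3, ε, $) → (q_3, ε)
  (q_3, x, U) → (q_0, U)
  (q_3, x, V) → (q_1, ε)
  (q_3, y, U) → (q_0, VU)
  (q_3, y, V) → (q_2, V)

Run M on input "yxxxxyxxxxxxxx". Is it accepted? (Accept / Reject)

Reject

(q_0, yxxxxyxxxxxxxx, $)
  read y, top $: go to q_0, push V$ → (q_0, xxxxyxxxxxxxx, V$)
  ε-move, top V: go to q_3, push VV → (q_3, xxxxyxxxxxxxx, VV$)
  read x, top V: go to q_1, push ε → (q_1, xxxyxxxxxxxx, V$)
  read x, top V: go to q_1, push UV → (q_1, xxyxxxxxxxx, UV$)
  read x, top U: go to q_1, push U → (q_1, xyxxxxxxxx, UV$)
  read x, top U: go to q_1, push U → (q_1, yxxxxxxxx, UV$)
No transition applies at (q_1, yxxxxxxxx, UV$); input not fully consumed.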